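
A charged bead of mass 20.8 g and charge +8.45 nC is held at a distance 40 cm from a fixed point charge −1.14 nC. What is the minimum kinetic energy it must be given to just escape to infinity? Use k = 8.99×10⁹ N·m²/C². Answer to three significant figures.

To just escape, total mechanical energy must reach zero at infinity: ½mv²_min + U = 0, so ½mv²_min = −U = |kQq|/r.
|U| = |kQq|/r = (8.99×10⁹ N·m²/C²)(1.14×10⁻⁹)(8.45×10⁻⁹)/(0.400) = 2.17×10⁻⁷ J.

2.17×10⁻⁷ J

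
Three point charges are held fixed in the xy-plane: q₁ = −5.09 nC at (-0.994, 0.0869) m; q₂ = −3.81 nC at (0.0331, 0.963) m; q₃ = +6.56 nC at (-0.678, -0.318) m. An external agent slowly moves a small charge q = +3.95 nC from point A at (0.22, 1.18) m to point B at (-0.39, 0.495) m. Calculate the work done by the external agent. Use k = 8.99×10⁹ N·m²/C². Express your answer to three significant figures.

2.57×10⁻⁷ J

For quasistatic motion the external work equals the change in potential energy: W_ext = qΔV = q(V_B − V_A).
At A: distances to the source charges are 1.63 m, 0.286 m, 1.75 m; V_A = Σ kqᵢ/rᵢ = -114 V.
At B: distances to the source charges are 0.729 m, 0.631 m, 0.863 m; V_B = Σ kqᵢ/rᵢ = -48.7 V.
ΔV = V_B − V_A = 65.2 V.
W_ext = qΔV = (3.95×10⁻⁹ C)(65.2 V) = 2.57×10⁻⁷ J.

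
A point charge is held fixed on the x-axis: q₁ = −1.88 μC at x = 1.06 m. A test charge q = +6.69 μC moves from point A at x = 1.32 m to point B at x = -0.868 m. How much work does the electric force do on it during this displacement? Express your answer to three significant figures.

-0.376 J

The work done by the electric force is W_field = −ΔU = −q(V_B − V_A) = q(V_A − V_B).
At A: distance to the source charge is 0.260 m; V_A = kq₁/r = -6.50×10⁴ V.
At B: distance to the source charge is 1.93 m; V_B = kq₁/r = -8770 V.
ΔV = V_B − V_A = 5.62×10⁴ V.
W_field = −qΔV = −(6.69×10⁻⁶ C)(5.62×10⁴ V) = -0.376 J.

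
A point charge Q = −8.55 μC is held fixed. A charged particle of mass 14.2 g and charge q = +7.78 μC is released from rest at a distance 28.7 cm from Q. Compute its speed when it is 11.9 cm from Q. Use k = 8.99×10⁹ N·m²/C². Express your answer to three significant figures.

Only the electrostatic force acts, so mechanical energy is conserved: ½mv² = U₁ − U₂ = kQq(1/r₁ − 1/r₂).
U₁ − U₂ = (8.99×10⁹ N·m²/C²)(-8.55×10⁻⁶ C)(7.78×10⁻⁶ C)(1/0.287 − 1/0.119) = 2.94 J.
v = √(2·2.94/0.0142) = 20.4 m/s.

20.4 m/s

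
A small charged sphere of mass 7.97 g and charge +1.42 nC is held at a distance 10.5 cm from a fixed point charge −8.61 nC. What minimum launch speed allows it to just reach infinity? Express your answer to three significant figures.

To just escape, total mechanical energy must reach zero at infinity: ½mv²_min + U = 0, so ½mv²_min = −U = |kQq|/r.
|U| = |kQq|/r = (8.99×10⁹ N·m²/C²)(8.61×10⁻⁹)(1.42×10⁻⁹)/(0.105) = 1.05×10⁻⁶ J.
v_min = √(2|U|/m) = √(2·1.05×10⁻⁶/7.97×10⁻³) = 0.0162 m/s.

0.0162 m/s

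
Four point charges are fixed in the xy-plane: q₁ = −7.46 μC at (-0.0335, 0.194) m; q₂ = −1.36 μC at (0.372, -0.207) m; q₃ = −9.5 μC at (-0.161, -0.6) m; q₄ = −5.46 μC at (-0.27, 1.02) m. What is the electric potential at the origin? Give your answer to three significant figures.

-5.53×10⁵ V

Electric potential is a scalar, so the contributions from each charge add algebraically: V = Σ kqᵢ/rᵢ.
Distances from the field point to each charge: r₁ = 0.197 m, r₂ = 0.426 m, r₃ = 0.621 m, r₄ = 1.06 m.
V = k[(-7.46×10⁻⁶)/(0.197) + (-1.36×10⁻⁶)/(0.426) + (-9.50×10⁻⁶)/(0.621) + (-5.46×10⁻⁶)/(1.06)] = -5.53×10⁵ V.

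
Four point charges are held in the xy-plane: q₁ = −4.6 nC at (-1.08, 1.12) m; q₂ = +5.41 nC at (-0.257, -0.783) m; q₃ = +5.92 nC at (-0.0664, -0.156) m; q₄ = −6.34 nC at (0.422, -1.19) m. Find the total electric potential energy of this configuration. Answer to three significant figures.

The work to assemble the configuration equals its total potential energy, U = Σ kqᵢqⱼ/rᵢⱼ over all pairs.
Pair separations: r₁₂ = 2.07 m, r₁₃ = 1.63 m, r₁₄ = 2.76 m, r₂₃ = 0.655 m, r₂₄ = 0.792 m, r₃₄ = 1.14 m.
Summing all 6 pair terms gives U = -4.08×10⁻⁷ J.

-4.08×10⁻⁷ J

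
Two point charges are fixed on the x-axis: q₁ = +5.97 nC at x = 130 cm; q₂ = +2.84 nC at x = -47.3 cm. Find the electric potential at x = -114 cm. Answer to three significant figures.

Electric potential is a scalar, so the contributions from each charge add algebraically: V = Σ kqᵢ/rᵢ.
Distances from the field point to each charge: r₁ = 2.44 m, r₂ = 0.667 m.
V = k[(5.97×10⁻⁹)/(2.44) + (2.84×10⁻⁹)/(0.667)] = 60.3 V.

60.3 V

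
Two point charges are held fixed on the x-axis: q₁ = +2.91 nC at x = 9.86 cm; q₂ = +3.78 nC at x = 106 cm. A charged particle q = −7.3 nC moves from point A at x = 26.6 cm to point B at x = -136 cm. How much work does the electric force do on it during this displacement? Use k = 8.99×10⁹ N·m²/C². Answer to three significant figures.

-1.22×10⁻⁶ J

The work done by the electric force is W_field = −ΔU = −q(V_B − V_A) = q(V_A − V_B).
At A: distances to the source charges are 0.167 m, 0.794 m; V_A = Σ kqᵢ/rᵢ = 199 V.
At B: distances to the source charges are 1.46 m, 2.42 m; V_B = Σ kqᵢ/rᵢ = 32.0 V.
ΔV = V_B − V_A = -167 V.
W_field = −qΔV = −(-7.30×10⁻⁹ C)(-167 V) = -1.22×10⁻⁶ J.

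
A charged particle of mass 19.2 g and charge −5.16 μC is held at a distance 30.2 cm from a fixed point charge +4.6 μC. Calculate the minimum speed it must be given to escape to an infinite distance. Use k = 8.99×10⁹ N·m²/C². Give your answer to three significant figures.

8.58 m/s

To just escape, total mechanical energy must reach zero at infinity: ½mv²_min + U = 0, so ½mv²_min = −U = |kQq|/r.
|U| = |kQq|/r = (8.99×10⁹ N·m²/C²)(4.60×10⁻⁶)(5.16×10⁻⁶)/(0.302) = 0.707 J.
v_min = √(2|U|/m) = √(2·0.707/0.0192) = 8.58 m/s.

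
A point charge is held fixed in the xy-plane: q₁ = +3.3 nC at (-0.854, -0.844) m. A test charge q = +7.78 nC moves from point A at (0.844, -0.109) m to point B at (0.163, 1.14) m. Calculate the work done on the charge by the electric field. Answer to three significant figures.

The work done by the electric force is W_field = −ΔU = −q(V_B − V_A) = q(V_A − V_B).
At A: distance to the source charge is 1.85 m; V_A = kq₁/r = 16.0 V.
At B: distance to the source charge is 2.23 m; V_B = kq₁/r = 13.3 V.
ΔV = V_B − V_A = -2.73 V.
W_field = −qΔV = −(7.78×10⁻⁹ C)(-2.73 V) = 2.12×10⁻⁸ J.

2.12×10⁻⁸ J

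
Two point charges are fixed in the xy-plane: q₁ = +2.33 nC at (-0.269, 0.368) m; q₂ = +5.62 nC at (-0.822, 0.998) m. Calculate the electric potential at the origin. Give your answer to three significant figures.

85.0 V

The total potential is the scalar sum of each charge's contribution, V = Σ kqᵢ/rᵢ.
Distances from the field point to each charge: r₁ = 0.456 m, r₂ = 1.29 m.
V = k[(2.33×10⁻⁹)/(0.456) + (5.62×10⁻⁹)/(1.29)] = 85.0 V.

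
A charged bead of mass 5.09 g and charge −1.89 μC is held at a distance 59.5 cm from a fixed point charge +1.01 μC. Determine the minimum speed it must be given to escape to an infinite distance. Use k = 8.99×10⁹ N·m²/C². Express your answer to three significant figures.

To just escape, total mechanical energy must reach zero at infinity: ½mv²_min + U = 0, so ½mv²_min = −U = |kQq|/r.
|U| = |kQq|/r = (8.99×10⁹ N·m²/C²)(1.01×10⁻⁶)(1.89×10⁻⁶)/(0.595) = 0.0288 J.
v_min = √(2|U|/m) = √(2·0.0288/5.09×10⁻³) = 3.37 m/s.

3.37 m/s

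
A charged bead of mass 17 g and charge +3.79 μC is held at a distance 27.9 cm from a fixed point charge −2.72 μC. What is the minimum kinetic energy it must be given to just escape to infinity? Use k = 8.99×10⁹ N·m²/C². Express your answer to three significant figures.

To just escape, total mechanical energy must reach zero at infinity: ½mv²_min + U = 0, so ½mv²_min = −U = |kQq|/r.
|U| = |kQq|/r = (8.99×10⁹ N·m²/C²)(2.72×10⁻⁶)(3.79×10⁻⁶)/(0.279) = 0.332 J.

0.332 J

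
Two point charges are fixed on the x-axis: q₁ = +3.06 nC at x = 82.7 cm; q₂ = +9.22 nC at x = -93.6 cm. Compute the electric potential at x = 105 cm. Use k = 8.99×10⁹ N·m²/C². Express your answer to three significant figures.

Electric potential is a scalar, so the contributions from each charge add algebraically: V = Σ kqᵢ/rᵢ.
Distances from the field point to each charge: r₁ = 0.223 m, r₂ = 1.99 m.
V = k[(3.06×10⁻⁹)/(0.223) + (9.22×10⁻⁹)/(1.99)] = 165 V.

165 V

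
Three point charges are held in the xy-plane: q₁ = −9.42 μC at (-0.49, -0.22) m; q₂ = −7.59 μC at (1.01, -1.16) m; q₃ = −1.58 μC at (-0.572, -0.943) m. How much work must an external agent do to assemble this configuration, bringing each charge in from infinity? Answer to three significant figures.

The work to assemble the configuration equals its total potential energy, U = Σ kqᵢqⱼ/rᵢⱼ over all pairs.
Pair separations: r₁₂ = 1.77 m, r₁₃ = 0.728 m, r₂₃ = 1.60 m.
U = (0.363) + (0.184) + (0.0675) = 0.615 J.

0.615 J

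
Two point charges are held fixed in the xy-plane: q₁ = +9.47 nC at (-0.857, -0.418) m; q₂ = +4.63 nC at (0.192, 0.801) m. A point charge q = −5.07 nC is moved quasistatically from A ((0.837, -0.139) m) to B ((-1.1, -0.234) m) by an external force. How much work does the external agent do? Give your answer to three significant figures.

-1.11×10⁻⁶ J

For quasistatic motion the external work equals the change in potential energy: W_ext = qΔV = q(V_B − V_A).
At A: distances to the source charges are 1.72 m, 1.14 m; V_A = Σ kqᵢ/rᵢ = 86.1 V.
At B: distances to the source charges are 0.305 m, 1.66 m; V_B = Σ kqᵢ/rᵢ = 304 V.
ΔV = V_B − V_A = 218 V.
W_ext = qΔV = (-5.07×10⁻⁹ C)(218 V) = -1.11×10⁻⁶ J.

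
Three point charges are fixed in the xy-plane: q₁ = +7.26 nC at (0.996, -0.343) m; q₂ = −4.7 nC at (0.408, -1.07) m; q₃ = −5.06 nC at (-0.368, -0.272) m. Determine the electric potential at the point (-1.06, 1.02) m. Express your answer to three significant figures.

Electric potential is a scalar, so the contributions from each charge add algebraically: V = Σ kqᵢ/rᵢ.
Distances from the field point to each charge: r₁ = 2.47 m, r₂ = 2.55 m, r₃ = 1.47 m.
V = k[(7.26×10⁻⁹)/(2.47) + (-4.70×10⁻⁹)/(2.55) + (-5.06×10⁻⁹)/(1.47)] = -21.1 V.

-21.1 V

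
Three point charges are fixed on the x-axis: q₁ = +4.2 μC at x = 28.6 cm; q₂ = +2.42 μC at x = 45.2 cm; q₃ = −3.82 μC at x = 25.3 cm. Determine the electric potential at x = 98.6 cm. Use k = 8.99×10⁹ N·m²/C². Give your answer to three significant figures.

4.78×10⁴ V

The total potential is the scalar sum of each charge's contribution, V = Σ kqᵢ/rᵢ.
Distances from the field point to each charge: r₁ = 0.700 m, r₂ = 0.534 m, r₃ = 0.733 m.
V = k[(4.20×10⁻⁶)/(0.700) + (2.42×10⁻⁶)/(0.534) + (-3.82×10⁻⁶)/(0.733)] = 4.78×10⁴ V.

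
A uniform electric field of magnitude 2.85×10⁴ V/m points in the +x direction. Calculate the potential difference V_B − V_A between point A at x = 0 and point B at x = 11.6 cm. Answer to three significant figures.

In a uniform field, potential decreases in the direction of E: V_B − V_A = −E·Δx.
V_B − V_A = −(2.85×10⁴ V/m)(0.116 m) = -3310 V.

-3310 V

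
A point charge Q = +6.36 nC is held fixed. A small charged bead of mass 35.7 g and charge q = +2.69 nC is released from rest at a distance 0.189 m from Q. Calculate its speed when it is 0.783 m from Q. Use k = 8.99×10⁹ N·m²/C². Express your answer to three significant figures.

Only the electrostatic force acts, so mechanical energy is conserved: ½mv² = U₁ − U₂ = kQq(1/r₁ − 1/r₂).
U₁ − U₂ = (8.99×10⁹ N·m²/C²)(6.36×10⁻⁹ C)(2.69×10⁻⁹ C)(1/0.189 − 1/0.783) = 6.17×10⁻⁷ J.
v = √(2·6.17×10⁻⁷/0.0357) = 5.88×10⁻³ m/s.

5.88×10⁻³ m/s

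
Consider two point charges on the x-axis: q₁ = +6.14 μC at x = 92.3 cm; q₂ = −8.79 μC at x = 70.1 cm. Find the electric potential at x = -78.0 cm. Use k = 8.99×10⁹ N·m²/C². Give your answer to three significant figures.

-2.09×10⁴ V

The total potential is the scalar sum of each charge's contribution, V = Σ kqᵢ/rᵢ.
Distances from the field point to each charge: r₁ = 1.70 m, r₂ = 1.48 m.
V = k[(6.14×10⁻⁶)/(1.70) + (-8.79×10⁻⁶)/(1.48)] = -2.09×10⁴ V.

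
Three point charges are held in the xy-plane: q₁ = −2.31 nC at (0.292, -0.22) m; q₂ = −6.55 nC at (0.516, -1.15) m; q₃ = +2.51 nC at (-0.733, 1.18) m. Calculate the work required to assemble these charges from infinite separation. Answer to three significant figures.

5.62×10⁻⁸ J

The assembly work is the sum of pairwise potential energies, U = Σ_{i<j} kqᵢqⱼ/rᵢⱼ.
Pair separations: r₁₂ = 0.957 m, r₁₃ = 1.74 m, r₂₃ = 2.64 m.
U = (1.42×10⁻⁷) + (-3.00×10⁻⁸) + (-5.59×10⁻⁸) = 5.62×10⁻⁸ J.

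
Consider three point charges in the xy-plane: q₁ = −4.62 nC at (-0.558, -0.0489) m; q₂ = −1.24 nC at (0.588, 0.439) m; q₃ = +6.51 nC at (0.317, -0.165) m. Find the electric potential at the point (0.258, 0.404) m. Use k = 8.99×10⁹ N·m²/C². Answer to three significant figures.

The total potential is the scalar sum of each charge's contribution, V = Σ kqᵢ/rᵢ.
Distances from the field point to each charge: r₁ = 0.933 m, r₂ = 0.332 m, r₃ = 0.572 m.
V = k[(-4.62×10⁻⁹)/(0.933) + (-1.24×10⁻⁹)/(0.332) + (6.51×10⁻⁹)/(0.572)] = 24.2 V.

24.2 V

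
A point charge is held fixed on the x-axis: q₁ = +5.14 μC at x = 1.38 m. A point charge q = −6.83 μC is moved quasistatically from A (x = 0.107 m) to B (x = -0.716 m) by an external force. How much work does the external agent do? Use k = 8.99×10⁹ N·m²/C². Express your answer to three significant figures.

For quasistatic motion the external work equals the change in potential energy: W_ext = qΔV = q(V_B − V_A).
At A: distance to the source charge is 1.27 m; V_A = kq₁/r = 3.63×10⁴ V.
At B: distance to the source charge is 2.10 m; V_B = kq₁/r = 2.20×10⁴ V.
ΔV = V_B − V_A = -1.43×10⁴ V.
W_ext = qΔV = (-6.83×10⁻⁶ C)(-1.43×10⁴ V) = 0.0973 J.

0.0973 J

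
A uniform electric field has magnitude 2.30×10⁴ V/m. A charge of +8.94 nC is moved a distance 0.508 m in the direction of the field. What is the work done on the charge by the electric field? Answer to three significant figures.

The potential change for a displacement 0.508 m in the direction of the field is ΔV = −Ed = -1.17×10⁴ V.
W_field = −qΔV = 1.04×10⁻⁴ J.

1.04×10⁻⁴ J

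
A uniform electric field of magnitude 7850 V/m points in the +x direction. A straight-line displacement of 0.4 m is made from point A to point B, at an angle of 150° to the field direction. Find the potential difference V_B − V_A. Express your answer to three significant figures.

2720 V

Only the component of displacement along E changes the potential: ΔV = −E·d·cosθ.
ΔV = −(7850 V/m)(0.400 m)cos150° = 2720 V.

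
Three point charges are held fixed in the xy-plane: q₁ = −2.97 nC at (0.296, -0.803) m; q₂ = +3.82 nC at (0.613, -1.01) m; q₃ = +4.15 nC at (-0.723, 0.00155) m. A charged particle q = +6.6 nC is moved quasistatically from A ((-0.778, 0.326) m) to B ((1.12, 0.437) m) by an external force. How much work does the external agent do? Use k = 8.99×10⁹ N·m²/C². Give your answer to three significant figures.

For quasistatic motion the external work equals the change in potential energy: W_ext = qΔV = q(V_B − V_A).
At A: distances to the source charges are 1.56 m, 1.93 m, 0.329 m; V_A = Σ kqᵢ/rᵢ = 114 V.
At B: distances to the source charges are 1.49 m, 1.53 m, 1.89 m; V_B = Σ kqᵢ/rᵢ = 24.2 V.
ΔV = V_B − V_A = -89.9 V.
W_ext = qΔV = (6.60×10⁻⁹ C)(-89.9 V) = -5.93×10⁻⁷ J.

-5.93×10⁻⁷ J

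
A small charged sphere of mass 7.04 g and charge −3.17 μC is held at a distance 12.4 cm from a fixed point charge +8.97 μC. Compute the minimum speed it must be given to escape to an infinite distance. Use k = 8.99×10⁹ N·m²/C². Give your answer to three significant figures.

24.2 m/s

To just escape, total mechanical energy must reach zero at infinity: ½mv²_min + U = 0, so ½mv²_min = −U = |kQq|/r.
|U| = |kQq|/r = (8.99×10⁹ N·m²/C²)(8.97×10⁻⁶)(3.17×10⁻⁶)/(0.124) = 2.06 J.
v_min = √(2|U|/m) = √(2·2.06/7.04×10⁻³) = 24.2 m/s.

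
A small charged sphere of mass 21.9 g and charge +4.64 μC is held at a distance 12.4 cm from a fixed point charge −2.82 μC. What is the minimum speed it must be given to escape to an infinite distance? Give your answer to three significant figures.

To just escape, total mechanical energy must reach zero at infinity: ½mv²_min + U = 0, so ½mv²_min = −U = |kQq|/r.
|U| = |kQq|/r = (8.99×10⁹ N·m²/C²)(2.82×10⁻⁶)(4.64×10⁻⁶)/(0.124) = 0.949 J.
v_min = √(2|U|/m) = √(2·0.949/0.0219) = 9.31 m/s.

9.31 m/s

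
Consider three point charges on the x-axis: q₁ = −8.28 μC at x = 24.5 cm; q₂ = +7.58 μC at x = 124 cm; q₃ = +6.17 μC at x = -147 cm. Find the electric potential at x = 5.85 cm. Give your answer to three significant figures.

-3.05×10⁵ V

The total potential is the scalar sum of each charge's contribution, V = Σ kqᵢ/rᵢ.
Distances from the field point to each charge: r₁ = 0.186 m, r₂ = 1.18 m, r₃ = 1.53 m.
V = k[(-8.28×10⁻⁶)/(0.186) + (7.58×10⁻⁶)/(1.18) + (6.17×10⁻⁶)/(1.53)] = -3.05×10⁵ V.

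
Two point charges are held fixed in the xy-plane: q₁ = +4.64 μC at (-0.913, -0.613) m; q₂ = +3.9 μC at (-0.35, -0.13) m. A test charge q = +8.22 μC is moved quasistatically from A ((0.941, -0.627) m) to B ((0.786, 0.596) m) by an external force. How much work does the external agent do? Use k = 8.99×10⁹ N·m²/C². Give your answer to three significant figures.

-0.0151 J

For quasistatic motion the external work equals the change in potential energy: W_ext = qΔV = q(V_B − V_A).
At A: distances to the source charges are 1.85 m, 1.38 m; V_A = Σ kqᵢ/rᵢ = 4.78×10⁴ V.
At B: distances to the source charges are 2.09 m, 1.35 m; V_B = Σ kqᵢ/rᵢ = 4.60×10⁴ V.
ΔV = V_B − V_A = -1830 V.
W_ext = qΔV = (8.22×10⁻⁶ C)(-1830 V) = -0.0151 J.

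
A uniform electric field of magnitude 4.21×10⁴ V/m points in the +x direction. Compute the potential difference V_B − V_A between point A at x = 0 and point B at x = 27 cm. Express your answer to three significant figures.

In a uniform field, potential decreases in the direction of E: V_B − V_A = −E·Δx.
V_B − V_A = −(4.21×10⁴ V/m)(0.270 m) = -1.14×10⁴ V.

-1.14×10⁴ V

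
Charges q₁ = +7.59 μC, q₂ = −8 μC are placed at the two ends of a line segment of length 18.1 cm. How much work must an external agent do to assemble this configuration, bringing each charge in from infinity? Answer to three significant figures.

-3.02 J

The work to assemble the configuration equals its total potential energy, U = Σ kqᵢqⱼ/rᵢⱼ over all pairs.
The separation is r = 0.181 m.
U = (-3.02) = -3.02 J.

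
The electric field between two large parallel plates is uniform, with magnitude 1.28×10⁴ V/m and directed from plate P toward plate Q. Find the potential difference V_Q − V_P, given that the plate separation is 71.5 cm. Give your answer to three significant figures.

-9150 V

In a uniform field, potential decreases in the direction of E: ΔV = −E·d for a displacement d parallel to E.
Going from P to Q is a displacement of 71.5 cm along the field, so V_Q − V_P = −Ed = -9150 V.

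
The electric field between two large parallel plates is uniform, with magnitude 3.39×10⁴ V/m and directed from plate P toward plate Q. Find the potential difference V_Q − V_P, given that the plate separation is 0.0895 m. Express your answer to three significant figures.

In a uniform field, potential decreases in the direction of E: ΔV = −E·d for a displacement d parallel to E.
Going from P to Q is a displacement of 0.0895 m along the field, so V_Q − V_P = −Ed = -3030 V.

-3030 V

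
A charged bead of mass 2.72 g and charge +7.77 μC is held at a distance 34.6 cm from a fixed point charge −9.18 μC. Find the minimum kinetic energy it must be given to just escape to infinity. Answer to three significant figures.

1.85 J

To just escape, total mechanical energy must reach zero at infinity: ½mv²_min + U = 0, so ½mv²_min = −U = |kQq|/r.
|U| = |kQq|/r = (8.99×10⁹ N·m²/C²)(9.18×10⁻⁶)(7.77×10⁻⁶)/(0.346) = 1.85 J.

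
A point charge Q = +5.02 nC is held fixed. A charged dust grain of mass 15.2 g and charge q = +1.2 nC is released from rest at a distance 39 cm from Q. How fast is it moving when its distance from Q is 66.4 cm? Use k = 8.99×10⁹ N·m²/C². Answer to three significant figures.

2.75×10⁻³ m/s

Only the electrostatic force acts, so mechanical energy is conserved: ½mv² = U₁ − U₂ = kQq(1/r₁ − 1/r₂).
U₁ − U₂ = (8.99×10⁹ N·m²/C²)(5.02×10⁻⁹ C)(1.20×10⁻⁹ C)(1/0.390 − 1/0.664) = 5.73×10⁻⁸ J.
v = √(2·5.73×10⁻⁸/0.0152) = 2.75×10⁻³ m/s.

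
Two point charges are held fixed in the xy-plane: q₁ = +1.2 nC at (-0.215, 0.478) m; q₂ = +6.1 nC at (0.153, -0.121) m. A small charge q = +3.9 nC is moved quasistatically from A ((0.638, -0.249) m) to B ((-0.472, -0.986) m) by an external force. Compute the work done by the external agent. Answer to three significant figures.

For quasistatic motion the external work equals the change in potential energy: W_ext = qΔV = q(V_B − V_A).
At A: distances to the source charges are 1.12 m, 0.502 m; V_A = Σ kqᵢ/rᵢ = 119 V.
At B: distances to the source charges are 1.49 m, 1.07 m; V_B = Σ kqᵢ/rᵢ = 58.6 V.
ΔV = V_B − V_A = -60.3 V.
W_ext = qΔV = (3.90×10⁻⁹ C)(-60.3 V) = -2.35×10⁻⁷ J.

-2.35×10⁻⁷ J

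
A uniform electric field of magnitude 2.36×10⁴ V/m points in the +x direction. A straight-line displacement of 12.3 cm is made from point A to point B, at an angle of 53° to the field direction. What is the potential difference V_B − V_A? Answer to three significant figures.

-1750 V

Only the component of displacement along E changes the potential: ΔV = −E·d·cosθ.
ΔV = −(2.36×10⁴ V/m)(0.123 m)cos53° = -1750 V.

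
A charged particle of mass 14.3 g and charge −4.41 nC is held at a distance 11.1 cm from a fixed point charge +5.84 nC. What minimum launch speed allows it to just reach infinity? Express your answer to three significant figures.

0.0171 m/s

To just escape, total mechanical energy must reach zero at infinity: ½mv²_min + U = 0, so ½mv²_min = −U = |kQq|/r.
|U| = |kQq|/r = (8.99×10⁹ N·m²/C²)(5.84×10⁻⁹)(4.41×10⁻⁹)/(0.111) = 2.09×10⁻⁶ J.
v_min = √(2|U|/m) = √(2·2.09×10⁻⁶/0.0143) = 0.0171 m/s.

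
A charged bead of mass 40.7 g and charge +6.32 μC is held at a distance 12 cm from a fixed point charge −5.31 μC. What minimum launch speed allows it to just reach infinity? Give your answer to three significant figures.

To just escape, total mechanical energy must reach zero at infinity: ½mv²_min + U = 0, so ½mv²_min = −U = |kQq|/r.
|U| = |kQq|/r = (8.99×10⁹ N·m²/C²)(5.31×10⁻⁶)(6.32×10⁻⁶)/(0.120) = 2.51 J.
v_min = √(2|U|/m) = √(2·2.51/0.0407) = 11.1 m/s.

11.1 m/s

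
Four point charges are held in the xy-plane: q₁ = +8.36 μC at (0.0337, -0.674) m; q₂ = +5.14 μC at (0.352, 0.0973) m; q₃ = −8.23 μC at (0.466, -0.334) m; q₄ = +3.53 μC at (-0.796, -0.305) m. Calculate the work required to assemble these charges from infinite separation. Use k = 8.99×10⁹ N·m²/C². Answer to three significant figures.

The work to assemble the configuration equals its total potential energy, U = Σ kqᵢqⱼ/rᵢⱼ over all pairs.
Pair separations: r₁₂ = 0.834 m, r₁₃ = 0.550 m, r₁₄ = 0.908 m, r₂₃ = 0.446 m, r₂₄ = 1.22 m, r₃₄ = 1.26 m.
Summing all 6 pair terms gives U = -1.29 J.

-1.29 J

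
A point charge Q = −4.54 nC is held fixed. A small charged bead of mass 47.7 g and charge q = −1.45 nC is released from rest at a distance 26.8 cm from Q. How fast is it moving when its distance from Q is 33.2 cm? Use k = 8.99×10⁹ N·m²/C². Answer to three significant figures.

Only the electrostatic force acts, so mechanical energy is conserved: ½mv² = U₁ − U₂ = kQq(1/r₁ − 1/r₂).
U₁ − U₂ = (8.99×10⁹ N·m²/C²)(-4.54×10⁻⁹ C)(-1.45×10⁻⁹ C)(1/0.268 − 1/0.332) = 4.26×10⁻⁸ J.
v = √(2·4.26×10⁻⁸/0.0477) = 1.34×10⁻³ m/s.

1.34×10⁻³ m/s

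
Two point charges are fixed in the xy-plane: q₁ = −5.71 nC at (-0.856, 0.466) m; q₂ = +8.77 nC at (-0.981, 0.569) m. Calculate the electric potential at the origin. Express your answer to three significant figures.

16.9 V

The total potential is the scalar sum of each charge's contribution, V = Σ kqᵢ/rᵢ.
Distances from the field point to each charge: r₁ = 0.975 m, r₂ = 1.13 m.
V = k[(-5.71×10⁻⁹)/(0.975) + (8.77×10⁻⁹)/(1.13)] = 16.9 V.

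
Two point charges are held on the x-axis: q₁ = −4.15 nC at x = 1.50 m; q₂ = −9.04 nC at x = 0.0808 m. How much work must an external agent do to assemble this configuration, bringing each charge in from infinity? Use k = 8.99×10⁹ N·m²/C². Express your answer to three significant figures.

The assembly work is the sum of pairwise potential energies, U = Σ_{i<j} kqᵢqⱼ/rᵢⱼ.
Pair separations: r₁₂ = 1.42 m.
U = (2.38×10⁻⁷) = 2.38×10⁻⁷ J.

2.38×10⁻⁷ J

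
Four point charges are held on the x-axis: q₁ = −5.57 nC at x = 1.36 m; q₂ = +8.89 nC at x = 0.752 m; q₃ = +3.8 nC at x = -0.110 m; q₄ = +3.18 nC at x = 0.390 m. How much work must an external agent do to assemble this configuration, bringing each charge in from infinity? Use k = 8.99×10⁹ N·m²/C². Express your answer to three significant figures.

2.46×10⁻⁷ J

The work to assemble the configuration equals its total potential energy, U = Σ kqᵢqⱼ/rᵢⱼ over all pairs.
Pair separations: r₁₂ = 0.608 m, r₁₃ = 1.47 m, r₁₄ = 0.970 m, r₂₃ = 0.862 m, r₂₄ = 0.362 m, r₃₄ = 0.500 m.
Summing all 6 pair terms gives U = 2.46×10⁻⁷ J.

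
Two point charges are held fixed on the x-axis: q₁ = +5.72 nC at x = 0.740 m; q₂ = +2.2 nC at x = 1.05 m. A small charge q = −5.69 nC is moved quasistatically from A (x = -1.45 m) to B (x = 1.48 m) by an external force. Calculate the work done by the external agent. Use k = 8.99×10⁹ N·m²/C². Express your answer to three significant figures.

For quasistatic motion the external work equals the change in potential energy: W_ext = qΔV = q(V_B − V_A).
At A: distances to the source charges are 2.19 m, 2.50 m; V_A = Σ kqᵢ/rᵢ = 31.4 V.
At B: distances to the source charges are 0.740 m, 0.430 m; V_B = Σ kqᵢ/rᵢ = 115 V.
ΔV = V_B − V_A = 84.1 V.
W_ext = qΔV = (-5.69×10⁻⁹ C)(84.1 V) = -4.78×10⁻⁷ J.

-4.78×10⁻⁷ J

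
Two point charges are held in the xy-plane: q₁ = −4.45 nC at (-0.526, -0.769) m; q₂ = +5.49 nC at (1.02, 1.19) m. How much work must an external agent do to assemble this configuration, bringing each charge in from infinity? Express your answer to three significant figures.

The work to assemble the configuration equals its total potential energy, U = Σ kqᵢqⱼ/rᵢⱼ over all pairs.
Pair separations: r₁₂ = 2.50 m.
U = (-8.80×10⁻⁸) = -8.80×10⁻⁸ J.

-8.80×10⁻⁸ J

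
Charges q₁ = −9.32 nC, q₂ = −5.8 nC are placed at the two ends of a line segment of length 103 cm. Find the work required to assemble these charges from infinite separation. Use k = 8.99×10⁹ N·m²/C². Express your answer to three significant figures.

4.72×10⁻⁷ J

The work to assemble the configuration equals its total potential energy, U = Σ kqᵢqⱼ/rᵢⱼ over all pairs.
The separation is r = 1.03 m.
U = (4.72×10⁻⁷) = 4.72×10⁻⁷ J.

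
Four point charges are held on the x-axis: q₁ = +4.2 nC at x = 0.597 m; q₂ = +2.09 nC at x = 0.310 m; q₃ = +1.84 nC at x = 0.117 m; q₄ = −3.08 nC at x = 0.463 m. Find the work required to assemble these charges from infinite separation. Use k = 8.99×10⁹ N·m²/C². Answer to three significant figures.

-7.95×10⁻⁷ J

The work to assemble the configuration equals its total potential energy, U = Σ kqᵢqⱼ/rᵢⱼ over all pairs.
Pair separations: r₁₂ = 0.287 m, r₁₃ = 0.480 m, r₁₄ = 0.134 m, r₂₃ = 0.193 m, r₂₄ = 0.153 m, r₃₄ = 0.346 m.
Summing all 6 pair terms gives U = -7.95×10⁻⁷ J.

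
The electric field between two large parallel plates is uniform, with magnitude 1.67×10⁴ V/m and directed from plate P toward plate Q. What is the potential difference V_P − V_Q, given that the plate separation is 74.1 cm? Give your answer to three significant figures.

In a uniform field, potential decreases in the direction of E: ΔV = −E·d for a displacement d parallel to E.
Going from Q to P is a displacement of 74.1 cm opposite to the field, so V_P − V_Q = +Ed = 1.24×10⁴ V.

1.24×10⁴ V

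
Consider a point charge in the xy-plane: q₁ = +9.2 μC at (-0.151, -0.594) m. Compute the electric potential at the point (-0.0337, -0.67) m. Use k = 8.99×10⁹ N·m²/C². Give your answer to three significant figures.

Electric potential is a scalar, so the contributions from each charge add algebraically: V = Σ kqᵢ/rᵢ.
Distances from the field point to each charge: r₁ = 0.140 m.
V = k[(9.20×10⁻⁶)/(0.140)] = 5.92×10⁵ V.

5.92×10⁵ V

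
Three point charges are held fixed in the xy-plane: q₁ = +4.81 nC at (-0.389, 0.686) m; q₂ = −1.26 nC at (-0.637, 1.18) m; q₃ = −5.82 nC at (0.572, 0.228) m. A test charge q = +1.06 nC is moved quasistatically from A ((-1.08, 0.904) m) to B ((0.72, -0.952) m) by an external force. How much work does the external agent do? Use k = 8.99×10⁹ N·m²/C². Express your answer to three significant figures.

For quasistatic motion the external work equals the change in potential energy: W_ext = qΔV = q(V_B − V_A).
At A: distances to the source charges are 0.725 m, 0.522 m, 1.78 m; V_A = Σ kqᵢ/rᵢ = 8.66 V.
At B: distances to the source charges are 1.98 m, 2.53 m, 1.19 m; V_B = Σ kqᵢ/rᵢ = -26.6 V.
ΔV = V_B − V_A = -35.3 V.
W_ext = qΔV = (1.06×10⁻⁹ C)(-35.3 V) = -3.74×10⁻⁸ J.

-3.74×10⁻⁸ J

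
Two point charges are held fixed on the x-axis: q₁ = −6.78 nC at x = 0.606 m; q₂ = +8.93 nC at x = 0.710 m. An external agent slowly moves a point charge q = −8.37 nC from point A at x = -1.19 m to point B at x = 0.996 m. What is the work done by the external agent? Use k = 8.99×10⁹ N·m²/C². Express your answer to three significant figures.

-9.72×10⁻⁷ J

For quasistatic motion the external work equals the change in potential energy: W_ext = qΔV = q(V_B − V_A).
At A: distances to the source charges are 1.80 m, 1.90 m; V_A = Σ kqᵢ/rᵢ = 8.32 V.
At B: distances to the source charges are 0.390 m, 0.286 m; V_B = Σ kqᵢ/rᵢ = 124 V.
ΔV = V_B − V_A = 116 V.
W_ext = qΔV = (-8.37×10⁻⁹ C)(116 V) = -9.72×10⁻⁷ J.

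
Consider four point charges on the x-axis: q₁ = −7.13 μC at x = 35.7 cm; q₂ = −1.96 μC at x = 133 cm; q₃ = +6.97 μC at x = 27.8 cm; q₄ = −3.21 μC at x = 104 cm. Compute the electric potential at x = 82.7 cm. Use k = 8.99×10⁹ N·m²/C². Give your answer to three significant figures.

-1.93×10⁵ V

The total potential is the scalar sum of each charge's contribution, V = Σ kqᵢ/rᵢ.
Distances from the field point to each charge: r₁ = 0.470 m, r₂ = 0.503 m, r₃ = 0.549 m, r₄ = 0.213 m.
V = k[(-7.13×10⁻⁶)/(0.470) + (-1.96×10⁻⁶)/(0.503) + (6.97×10⁻⁶)/(0.549) + (-3.21×10⁻⁶)/(0.213)] = -1.93×10⁵ V.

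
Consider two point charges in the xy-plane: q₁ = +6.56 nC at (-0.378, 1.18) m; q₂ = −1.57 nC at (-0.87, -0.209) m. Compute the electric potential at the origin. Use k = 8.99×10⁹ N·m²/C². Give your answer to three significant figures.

The total potential is the scalar sum of each charge's contribution, V = Σ kqᵢ/rᵢ.
Distances from the field point to each charge: r₁ = 1.24 m, r₂ = 0.895 m.
V = k[(6.56×10⁻⁹)/(1.24) + (-1.57×10⁻⁹)/(0.895)] = 31.8 V.

31.8 V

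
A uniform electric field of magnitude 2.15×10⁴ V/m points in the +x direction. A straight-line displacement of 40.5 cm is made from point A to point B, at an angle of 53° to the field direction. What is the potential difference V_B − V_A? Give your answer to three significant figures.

Only the component of displacement along E changes the potential: ΔV = −E·d·cosθ.
ΔV = −(2.15×10⁴ V/m)(0.405 m)cos53° = -5240 V.

-5240 V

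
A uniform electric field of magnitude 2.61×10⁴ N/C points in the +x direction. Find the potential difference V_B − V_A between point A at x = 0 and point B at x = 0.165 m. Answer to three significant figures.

In a uniform field, potential decreases in the direction of E: V_B − V_A = −E·Δx.
V_B − V_A = −(2.61×10⁴ V/m)(0.165 m) = -4310 V.

-4310 V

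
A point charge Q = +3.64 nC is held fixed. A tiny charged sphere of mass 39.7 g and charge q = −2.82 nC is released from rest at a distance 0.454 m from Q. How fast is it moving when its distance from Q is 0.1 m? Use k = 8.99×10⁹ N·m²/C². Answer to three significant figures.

Only the electrostatic force acts, so mechanical energy is conserved: ½mv² = U₁ − U₂ = kQq(1/r₁ − 1/r₂).
U₁ − U₂ = (8.99×10⁹ N·m²/C²)(3.64×10⁻⁹ C)(-2.82×10⁻⁹ C)(1/0.454 − 1/0.100) = 7.20×10⁻⁷ J.
v = √(2·7.20×10⁻⁷/0.0397) = 6.02×10⁻³ m/s.

6.02×10⁻³ m/s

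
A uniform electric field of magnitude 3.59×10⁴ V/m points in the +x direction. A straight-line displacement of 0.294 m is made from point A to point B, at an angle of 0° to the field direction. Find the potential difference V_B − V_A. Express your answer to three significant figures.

-1.06×10⁴ V

Only the component of displacement along E changes the potential: ΔV = −E·d·cosθ.
ΔV = −(3.59×10⁴ V/m)(0.294 m)cos0° = -1.06×10⁴ V.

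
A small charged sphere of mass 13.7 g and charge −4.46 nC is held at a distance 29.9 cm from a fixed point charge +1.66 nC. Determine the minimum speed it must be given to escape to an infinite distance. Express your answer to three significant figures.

5.70×10⁻³ m/s

To just escape, total mechanical energy must reach zero at infinity: ½mv²_min + U = 0, so ½mv²_min = −U = |kQq|/r.
|U| = |kQq|/r = (8.99×10⁹ N·m²/C²)(1.66×10⁻⁹)(4.46×10⁻⁹)/(0.299) = 2.23×10⁻⁷ J.
v_min = √(2|U|/m) = √(2·2.23×10⁻⁷/0.0137) = 5.70×10⁻³ m/s.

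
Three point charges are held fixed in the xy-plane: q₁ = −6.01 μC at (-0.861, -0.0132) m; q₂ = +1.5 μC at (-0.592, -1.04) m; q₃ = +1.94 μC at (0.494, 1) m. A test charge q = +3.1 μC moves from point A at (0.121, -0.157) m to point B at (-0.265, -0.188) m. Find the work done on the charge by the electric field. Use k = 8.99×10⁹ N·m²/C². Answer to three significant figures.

0.0981 J

The work done by the electric force is W_field = −ΔU = −q(V_B − V_A) = q(V_A − V_B).
At A: distances to the source charges are 0.992 m, 1.13 m, 1.22 m; V_A = Σ kqᵢ/rᵢ = -2.82×10⁴ V.
At B: distances to the source charges are 0.621 m, 0.913 m, 1.41 m; V_B = Σ kqᵢ/rᵢ = -5.98×10⁴ V.
ΔV = V_B − V_A = -3.16×10⁴ V.
W_field = −qΔV = −(3.10×10⁻⁶ C)(-3.16×10⁴ V) = 0.0981 J.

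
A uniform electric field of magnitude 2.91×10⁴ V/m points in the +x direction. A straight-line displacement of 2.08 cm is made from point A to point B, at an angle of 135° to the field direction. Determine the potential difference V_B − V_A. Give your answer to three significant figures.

428 V

Only the component of displacement along E changes the potential: ΔV = −E·d·cosθ.
ΔV = −(2.91×10⁴ V/m)(0.0208 m)cos135° = 428 V.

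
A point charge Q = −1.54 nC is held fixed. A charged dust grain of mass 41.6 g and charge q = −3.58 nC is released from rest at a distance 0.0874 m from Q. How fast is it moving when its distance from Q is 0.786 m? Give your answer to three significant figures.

Only the electrostatic force acts, so mechanical energy is conserved: ½mv² = U₁ − U₂ = kQq(1/r₁ − 1/r₂).
U₁ − U₂ = (8.99×10⁹ N·m²/C²)(-1.54×10⁻⁹ C)(-3.58×10⁻⁹ C)(1/0.0874 − 1/0.786) = 5.04×10⁻⁷ J.
v = √(2·5.04×10⁻⁷/0.0416) = 4.92×10⁻³ m/s.

4.92×10⁻³ m/s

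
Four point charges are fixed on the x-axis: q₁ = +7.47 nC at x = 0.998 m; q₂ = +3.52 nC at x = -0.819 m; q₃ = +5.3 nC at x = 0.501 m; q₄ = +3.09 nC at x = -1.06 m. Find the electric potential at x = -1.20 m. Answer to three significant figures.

340 V

Electric potential is a scalar, so the contributions from each charge add algebraically: V = Σ kqᵢ/rᵢ.
Distances from the field point to each charge: r₁ = 2.20 m, r₂ = 0.381 m, r₃ = 1.70 m, r₄ = 0.140 m.
V = k[(7.47×10⁻⁹)/(2.20) + (3.52×10⁻⁹)/(0.381) + (5.30×10⁻⁹)/(1.70) + (3.09×10⁻⁹)/(0.140)] = 340 V.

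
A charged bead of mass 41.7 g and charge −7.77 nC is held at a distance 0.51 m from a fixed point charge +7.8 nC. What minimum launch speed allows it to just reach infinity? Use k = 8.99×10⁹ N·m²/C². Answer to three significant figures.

7.16×10⁻³ m/s

To just escape, total mechanical energy must reach zero at infinity: ½mv²_min + U = 0, so ½mv²_min = −U = |kQq|/r.
|U| = |kQq|/r = (8.99×10⁹ N·m²/C²)(7.80×10⁻⁹)(7.77×10⁻⁹)/(0.510) = 1.07×10⁻⁶ J.
v_min = √(2|U|/m) = √(2·1.07×10⁻⁶/0.0417) = 7.16×10⁻³ m/s.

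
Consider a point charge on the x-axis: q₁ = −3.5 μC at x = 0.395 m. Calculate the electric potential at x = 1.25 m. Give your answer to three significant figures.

-3.68×10⁴ V

Electric potential is a scalar, so the contributions from each charge add algebraically: V = Σ kqᵢ/rᵢ.
V = k[(-3.50×10⁻⁶)/(0.855)] = -3.68×10⁴ V.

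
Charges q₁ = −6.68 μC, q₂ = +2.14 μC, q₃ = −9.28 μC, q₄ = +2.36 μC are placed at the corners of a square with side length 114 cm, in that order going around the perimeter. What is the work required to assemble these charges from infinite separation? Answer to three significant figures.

The assembly work is the sum of pairwise potential energies, U = Σ_{i<j} kqᵢqⱼ/rᵢⱼ.
The four side pairs have separation 1.14 m and the two diagonal pairs 1.61 m.
Summing all 6 pair terms gives U = -0.193 J.

-0.193 J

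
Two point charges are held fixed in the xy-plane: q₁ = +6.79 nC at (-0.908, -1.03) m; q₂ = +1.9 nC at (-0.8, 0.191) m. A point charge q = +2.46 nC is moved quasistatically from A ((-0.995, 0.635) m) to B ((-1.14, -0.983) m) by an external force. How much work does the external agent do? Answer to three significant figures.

For quasistatic motion the external work equals the change in potential energy: W_ext = qΔV = q(V_B − V_A).
At A: distances to the source charges are 1.67 m, 0.485 m; V_A = Σ kqᵢ/rᵢ = 71.8 V.
At B: distances to the source charges are 0.237 m, 1.22 m; V_B = Σ kqᵢ/rᵢ = 272 V.
ΔV = V_B − V_A = 200 V.
W_ext = qΔV = (2.46×10⁻⁹ C)(200 V) = 4.92×10⁻⁷ J.

4.92×10⁻⁷ J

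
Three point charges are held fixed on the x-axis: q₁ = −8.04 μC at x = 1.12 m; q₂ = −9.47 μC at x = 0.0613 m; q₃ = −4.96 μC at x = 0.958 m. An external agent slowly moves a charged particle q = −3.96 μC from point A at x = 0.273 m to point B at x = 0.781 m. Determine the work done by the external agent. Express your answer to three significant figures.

0.122 J

For quasistatic motion the external work equals the change in potential energy: W_ext = qΔV = q(V_B − V_A).
At A: distances to the source charges are 0.847 m, 0.212 m, 0.685 m; V_A = Σ kqᵢ/rᵢ = -5.53×10⁵ V.
At B: distances to the source charges are 0.339 m, 0.720 m, 0.177 m; V_B = Σ kqᵢ/rᵢ = -5.83×10⁵ V.
ΔV = V_B − V_A = -3.08×10⁴ V.
W_ext = qΔV = (-3.96×10⁻⁶ C)(-3.08×10⁴ V) = 0.122 J.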